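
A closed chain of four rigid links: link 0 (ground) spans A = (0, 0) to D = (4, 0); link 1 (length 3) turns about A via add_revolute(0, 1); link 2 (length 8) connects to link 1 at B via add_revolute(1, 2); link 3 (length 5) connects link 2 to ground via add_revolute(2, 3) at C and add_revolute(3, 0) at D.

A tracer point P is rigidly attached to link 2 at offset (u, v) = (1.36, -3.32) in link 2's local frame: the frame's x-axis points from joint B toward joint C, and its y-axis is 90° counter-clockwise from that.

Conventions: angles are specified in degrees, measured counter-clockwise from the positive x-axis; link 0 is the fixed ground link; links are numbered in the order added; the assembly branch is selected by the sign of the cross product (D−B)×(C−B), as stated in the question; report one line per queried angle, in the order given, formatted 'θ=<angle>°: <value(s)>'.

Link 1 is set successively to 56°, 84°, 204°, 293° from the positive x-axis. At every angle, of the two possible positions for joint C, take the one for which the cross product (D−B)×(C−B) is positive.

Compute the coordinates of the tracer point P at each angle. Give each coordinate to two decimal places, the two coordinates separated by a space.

A=(0,0), D=(4.00,0)
θ=56°: B = A + 3.00·(cos56°, sin56°) = (1.6776, 2.4871)
θ=56°: |BD| = 3.4028
θ=56°: circle(B,8.00) ∩ circle(D,5.00): a=7.4319, h=2.9608
θ=56°:   candidates: C₊=(8.9139,-0.9241) cross=10.075; C₋=(4.5858,-4.9656) cross=-10.075
θ=56°:   branch + wants cross > 0 → take C=(8.9139,-0.9241) (cross=10.075)
θ=56°: ex = (C−B)/|BC| = (0.9045,-0.4264); ey = (0.4264,0.9045)
θ=56°: P = B + 1.36·ex + -3.32·ey = (1.4921,-1.0958)
θ=84°: B = A + 3.00·(cos84°, sin84°) = (0.3136, 2.9836)
θ=84°: |BD| = 4.7425
θ=84°: circle(B,8.00) ∩ circle(D,5.00): a=6.4830, h=4.6873
θ=84°:   candidates: C₊=(8.3017,2.5485) cross=22.229; C₋=(2.4041,-4.7385) cross=-22.229
θ=84°:   branch + wants cross > 0 → take C=(8.3017,2.5485) (cross=22.229)
θ=84°: ex = (C−B)/|BC| = (0.9985,-0.0544); ey = (0.0544,0.9985)
θ=84°: P = B + 1.36·ex + -3.32·ey = (1.4910,-0.4055)
θ=204°: B = A + 3.00·(cos204°, sin204°) = (-2.7406, -1.2202)
θ=204°: |BD| = 6.8502
θ=204°: circle(B,8.00) ∩ circle(D,5.00): a=6.2717, h=4.9664
θ=204°:   candidates: C₊=(2.5461,4.7840) cross=34.021; C₋=(4.3155,-4.9900) cross=-34.021
θ=204°:   branch + wants cross > 0 → take C=(2.5461,4.7840) (cross=34.021)
θ=204°: ex = (C−B)/|BC| = (0.6608,0.7505); ey = (-0.7505,0.6608)
θ=204°: P = B + 1.36·ex + -3.32·ey = (0.6498,-2.3935)
θ=293°: B = A + 3.00·(cos293°, sin293°) = (1.1722, -2.7615)
θ=293°: |BD| = 3.9525
θ=293°: circle(B,8.00) ∩ circle(D,5.00): a=6.9098, h=4.0317
θ=293°:   candidates: C₊=(3.2990,4.9506) cross=15.935; C₋=(8.9326,-0.8183) cross=-15.935
θ=293°:   branch + wants cross > 0 → take C=(3.2990,4.9506) (cross=15.935)
θ=293°: ex = (C−B)/|BC| = (0.2658,0.9640); ey = (-0.9640,0.2658)
θ=293°: P = B + 1.36·ex + -3.32·ey = (4.7343,-2.3331)

θ=56°: 1.49 -1.10
θ=84°: 1.49 -0.41
θ=204°: 0.65 -2.39
θ=293°: 4.73 -2.33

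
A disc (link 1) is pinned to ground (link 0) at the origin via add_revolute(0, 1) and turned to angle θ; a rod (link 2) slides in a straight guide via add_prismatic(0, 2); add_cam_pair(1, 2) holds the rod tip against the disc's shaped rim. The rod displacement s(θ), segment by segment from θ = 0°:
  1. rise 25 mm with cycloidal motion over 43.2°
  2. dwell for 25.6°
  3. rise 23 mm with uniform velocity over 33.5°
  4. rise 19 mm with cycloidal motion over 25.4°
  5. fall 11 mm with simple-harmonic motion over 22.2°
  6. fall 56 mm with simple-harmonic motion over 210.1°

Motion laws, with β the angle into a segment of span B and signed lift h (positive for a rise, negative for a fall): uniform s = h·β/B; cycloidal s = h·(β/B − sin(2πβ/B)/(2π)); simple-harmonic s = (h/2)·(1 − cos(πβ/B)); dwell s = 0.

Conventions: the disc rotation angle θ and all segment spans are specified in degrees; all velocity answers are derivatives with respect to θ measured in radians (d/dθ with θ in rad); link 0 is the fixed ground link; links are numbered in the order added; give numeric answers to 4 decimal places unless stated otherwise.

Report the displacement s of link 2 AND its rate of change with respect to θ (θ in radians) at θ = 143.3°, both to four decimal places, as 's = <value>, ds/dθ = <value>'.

segment 1 (0° to 43.2°, cycloidal, h = 25) is passed completely: s = 0.0000 + (25) = 25.0000
segment 2 (43.2° to 68.8°, dwell): s unchanged at 25.0000
segment 3 (68.8° to 102.3°, uniform, h = 23) is passed completely: s = 25.0000 + (23) = 48.0000
segment 4 (102.3° to 127.7°, cycloidal, h = 19) is passed completely: s = 48.0000 + (19) = 67.0000
θ = 143.3° falls in segment 5 (127.7° to 149.9°, simple-harmonic, h = -11): β = 143.3 − 127.7 = 15.6°, B = 22.2°; Δs = -11/2·(1 − cos(π·0.7027)) = -8.7705; s = 67.0000 − 8.7705 = 58.2295
velocity in seg [127.7°–149.9°] (simple-harmonic), θ in radians: β = 15.6° = 0.2723 rad, B = 22.2° = 0.3875 rad; ds/dθ = (πh/(2B)) sin(πβ/B) = (π·(-11)/(2·0.3875)) sin(π·0.7027) = -35.853926 mm/rad

s = 58.2295, ds/dθ = -35.8539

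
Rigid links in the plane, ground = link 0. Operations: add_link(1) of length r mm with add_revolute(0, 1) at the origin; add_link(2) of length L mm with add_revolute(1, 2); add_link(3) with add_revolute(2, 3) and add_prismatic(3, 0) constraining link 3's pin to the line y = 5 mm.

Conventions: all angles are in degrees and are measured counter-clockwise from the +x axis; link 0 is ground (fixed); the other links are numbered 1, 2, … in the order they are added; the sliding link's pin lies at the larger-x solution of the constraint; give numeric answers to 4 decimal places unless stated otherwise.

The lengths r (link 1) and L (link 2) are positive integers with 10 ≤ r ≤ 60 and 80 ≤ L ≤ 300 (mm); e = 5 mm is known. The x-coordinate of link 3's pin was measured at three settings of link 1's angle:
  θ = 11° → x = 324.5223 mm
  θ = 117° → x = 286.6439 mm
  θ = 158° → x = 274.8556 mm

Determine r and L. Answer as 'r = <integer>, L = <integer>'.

constraint per measurement: (x − r cos θ)² + (r sin θ − e)² = L²
subtracting the θ₁ and θ₂ equations cancels the r² and L² terms:
r = (x₁² − x₂²) / (2[(x₁cos θ₁ + e sin θ₁) − (x₂cos θ₂ + e sin θ₂)]) = 26.0000 → r = 26
L² = (x₁ − r cos θ₁)² + (r sin θ₁ − e)² = 89400.9975 → L = 299.0000 → L = 299
check at θ₃=158°: x = 274.8556 (printed 274.8556) ✓

r = 26, L = 299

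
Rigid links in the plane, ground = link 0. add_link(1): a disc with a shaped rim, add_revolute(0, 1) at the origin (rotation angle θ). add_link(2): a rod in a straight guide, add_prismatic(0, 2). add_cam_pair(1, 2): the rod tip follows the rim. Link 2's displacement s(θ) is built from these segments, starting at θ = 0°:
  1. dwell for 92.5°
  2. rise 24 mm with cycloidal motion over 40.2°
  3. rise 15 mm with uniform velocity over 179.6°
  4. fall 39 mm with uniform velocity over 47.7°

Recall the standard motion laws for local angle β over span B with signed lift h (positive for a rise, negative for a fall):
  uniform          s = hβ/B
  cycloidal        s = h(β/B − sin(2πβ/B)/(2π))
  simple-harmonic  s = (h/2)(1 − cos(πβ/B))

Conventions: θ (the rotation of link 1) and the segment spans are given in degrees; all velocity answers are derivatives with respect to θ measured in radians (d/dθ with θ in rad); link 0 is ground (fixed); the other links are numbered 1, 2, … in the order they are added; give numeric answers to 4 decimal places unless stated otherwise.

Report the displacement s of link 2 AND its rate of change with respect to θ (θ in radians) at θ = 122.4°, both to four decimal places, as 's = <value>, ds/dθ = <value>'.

segment 1 (0° to 92.5°, dwell): s unchanged at 0.0000
θ = 122.4° falls in segment 2 (92.5° to 132.7°, cycloidal, h = 24): β = 122.4 − 92.5 = 29.9°, B = 40.2°; Δs = 24·(0.7438 − sin(2π·0.7438)/(2π)) = 21.6675; s = 0.0000 + 21.6675 = 21.6675
velocity in seg [92.5°–132.7°] (cycloidal), θ in radians: β = 29.9° = 0.5219 rad, B = 40.2° = 0.7016 rad; ds/dθ = (h/B)(1 − cos(2πβ/B)) = (24/0.7016)(1 − cos(2π·0.7438)) = 35.542696 mm/rad

s = 21.6675, ds/dθ = 35.5427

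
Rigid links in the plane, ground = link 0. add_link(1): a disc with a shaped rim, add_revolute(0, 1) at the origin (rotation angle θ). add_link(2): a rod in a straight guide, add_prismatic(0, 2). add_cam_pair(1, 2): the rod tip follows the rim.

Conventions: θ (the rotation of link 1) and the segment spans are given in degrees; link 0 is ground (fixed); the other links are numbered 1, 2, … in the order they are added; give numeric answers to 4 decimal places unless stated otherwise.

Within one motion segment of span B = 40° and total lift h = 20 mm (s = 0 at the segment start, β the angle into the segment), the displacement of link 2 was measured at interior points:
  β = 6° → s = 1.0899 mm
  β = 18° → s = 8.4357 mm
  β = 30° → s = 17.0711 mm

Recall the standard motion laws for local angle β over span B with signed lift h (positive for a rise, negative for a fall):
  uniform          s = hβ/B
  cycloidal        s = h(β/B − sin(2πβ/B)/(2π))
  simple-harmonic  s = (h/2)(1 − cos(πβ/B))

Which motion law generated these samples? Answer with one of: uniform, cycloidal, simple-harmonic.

candidates at β/B = r: uniform s = h·r (linear in β); cycloidal s = h·(r − sin(2πr)/(2π)); simple-harmonic s = (h/2)(1 − cos(πr))
β=6°: printed 1.0899 | uniform 3.0000, cycloidal 0.4248, simple-harmonic 1.0899
β=18°: printed 8.4357 | uniform 9.0000, cycloidal 8.0164, simple-harmonic 8.4357
β=30°: printed 17.0711 | uniform 15.0000, cycloidal 18.1831, simple-harmonic 17.0711
only one law matches every sample → simple-harmonic

simple-harmonic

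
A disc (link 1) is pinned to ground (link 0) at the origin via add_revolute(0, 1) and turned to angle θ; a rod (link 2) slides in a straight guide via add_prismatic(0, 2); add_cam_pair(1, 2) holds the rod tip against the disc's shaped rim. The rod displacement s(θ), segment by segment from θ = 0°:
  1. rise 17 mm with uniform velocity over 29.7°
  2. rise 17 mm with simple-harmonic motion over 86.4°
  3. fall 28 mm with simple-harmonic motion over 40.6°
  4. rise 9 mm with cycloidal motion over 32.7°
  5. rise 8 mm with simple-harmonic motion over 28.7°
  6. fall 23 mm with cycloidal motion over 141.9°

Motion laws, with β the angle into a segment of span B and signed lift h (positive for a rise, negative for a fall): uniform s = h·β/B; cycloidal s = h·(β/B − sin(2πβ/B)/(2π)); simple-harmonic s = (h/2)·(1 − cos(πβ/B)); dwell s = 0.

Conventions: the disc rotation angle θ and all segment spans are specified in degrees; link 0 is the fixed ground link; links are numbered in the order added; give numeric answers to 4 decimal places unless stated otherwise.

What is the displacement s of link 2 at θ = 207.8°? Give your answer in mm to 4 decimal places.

segment 1 (0° to 29.7°, uniform, h = 17) is passed completely: s = 0.0000 + (17) = 17.0000
segment 2 (29.7° to 116.1°, simple-harmonic, h = 17) is passed completely: s = 17.0000 + (17) = 34.0000
segment 3 (116.1° to 156.7°, simple-harmonic, h = -28) is passed completely: s = 34.0000 + (-28) = 6.0000
segment 4 (156.7° to 189.4°, cycloidal, h = 9) is passed completely: s = 6.0000 + (9) = 15.0000
θ = 207.8° falls in segment 5 (189.4° to 218.1°, simple-harmonic, h = 8): β = 207.8 − 189.4 = 18.4°, B = 28.7°; Δs = 8/2·(1 − cos(π·0.6411)) = 5.7158; s = 15.0000 + 5.7158 = 20.7158

20.7158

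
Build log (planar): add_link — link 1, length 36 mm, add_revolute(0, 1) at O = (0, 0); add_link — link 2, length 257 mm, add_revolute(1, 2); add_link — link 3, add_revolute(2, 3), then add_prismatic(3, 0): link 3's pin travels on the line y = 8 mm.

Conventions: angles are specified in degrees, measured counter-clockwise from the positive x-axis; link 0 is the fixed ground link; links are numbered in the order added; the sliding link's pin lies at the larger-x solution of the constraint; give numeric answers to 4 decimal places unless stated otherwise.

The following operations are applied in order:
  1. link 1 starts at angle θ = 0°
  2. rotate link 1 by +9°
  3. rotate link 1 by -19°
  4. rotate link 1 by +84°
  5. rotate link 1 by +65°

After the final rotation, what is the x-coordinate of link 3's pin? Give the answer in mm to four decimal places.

geometry: r = 36 mm, L = 257 mm, e = 8 mm; θ starts at 0°
rotate link 1 by +9°: θ ← 0° +9° = 9°
rotate link 1 by -19°: θ ← 9° -19° = -10°
rotate link 1 by +84°: θ ← -10° +84° = 74°
rotate link 1 by +65°: θ ← 74° +65° = 139°
crank pin P = (r cos θ, r sin θ) = (-27.169545, 23.618125)
h = r sin θ − e = 23.618125 − 8 = 15.618125
x = r cos θ + √(L² − h²) = -27.169545 + 256.524997 = 229.355452

229.3555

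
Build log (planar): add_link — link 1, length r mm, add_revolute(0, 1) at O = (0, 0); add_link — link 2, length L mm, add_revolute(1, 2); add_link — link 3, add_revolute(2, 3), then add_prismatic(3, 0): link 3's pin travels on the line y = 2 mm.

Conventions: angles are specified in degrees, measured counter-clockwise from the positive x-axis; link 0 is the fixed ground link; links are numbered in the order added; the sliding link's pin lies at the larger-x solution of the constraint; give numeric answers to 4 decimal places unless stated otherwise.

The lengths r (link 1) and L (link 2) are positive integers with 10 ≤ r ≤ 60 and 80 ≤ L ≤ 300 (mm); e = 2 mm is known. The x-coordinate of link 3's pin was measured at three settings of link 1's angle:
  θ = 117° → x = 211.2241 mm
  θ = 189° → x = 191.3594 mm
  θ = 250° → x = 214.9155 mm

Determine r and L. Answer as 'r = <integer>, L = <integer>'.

constraint per measurement: (x − r cos θ)² + (r sin θ − e)² = L²
subtracting the θ₁ and θ₂ equations cancels the r² and L² terms:
r = (x₁² − x₂²) / (2[(x₁cos θ₁ + e sin θ₁) − (x₂cos θ₂ + e sin θ₂)]) = 42.0001 → r = 42
L² = (x₁ − r cos θ₁)² + (r sin θ₁ − e)² = 54289.0050 → L = 233.0000 → L = 233
check at θ₃=250°: x = 214.9155 (printed 214.9155) ✓

r = 42, L = 233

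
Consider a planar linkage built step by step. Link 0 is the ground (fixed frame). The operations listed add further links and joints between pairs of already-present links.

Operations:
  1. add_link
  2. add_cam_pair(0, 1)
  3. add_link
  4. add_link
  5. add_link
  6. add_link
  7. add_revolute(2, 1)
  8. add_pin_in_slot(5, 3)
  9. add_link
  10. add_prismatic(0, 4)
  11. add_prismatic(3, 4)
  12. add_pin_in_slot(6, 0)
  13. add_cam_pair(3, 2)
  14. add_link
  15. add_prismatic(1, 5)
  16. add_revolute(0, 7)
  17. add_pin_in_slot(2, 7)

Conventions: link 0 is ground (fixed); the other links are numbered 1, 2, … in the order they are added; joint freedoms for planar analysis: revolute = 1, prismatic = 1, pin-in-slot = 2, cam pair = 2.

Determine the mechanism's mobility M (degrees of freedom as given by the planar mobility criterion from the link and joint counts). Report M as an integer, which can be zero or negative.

(L,J1,J2)=(1,0,0); link0 fixed
link1: (2,0,0)
C 0-1 [J2]: (2,0,1)
link2: (3,0,1)
link3: (4,0,1)
link4: (5,0,1)
link5: (6,0,1)
R 2-1 [J1]: (6,1,1)
PS 5-3 [J2]: (6,1,2)
link6: (7,1,2)
P 0-4 [J1]: (7,2,2)
P 3-4 [J1]: (7,3,2)
PS 6-0 [J2]: (7,3,3)
C 3-2 [J2]: (7,3,4)
link7: (8,3,4)
P 1-5 [J1]: (8,4,4)
R 0-7 [J1]: (8,5,4)
PS 2-7 [J2]: (8,5,5)
Grübler: 3·7 − 2·5 − 5 = 6

M = 6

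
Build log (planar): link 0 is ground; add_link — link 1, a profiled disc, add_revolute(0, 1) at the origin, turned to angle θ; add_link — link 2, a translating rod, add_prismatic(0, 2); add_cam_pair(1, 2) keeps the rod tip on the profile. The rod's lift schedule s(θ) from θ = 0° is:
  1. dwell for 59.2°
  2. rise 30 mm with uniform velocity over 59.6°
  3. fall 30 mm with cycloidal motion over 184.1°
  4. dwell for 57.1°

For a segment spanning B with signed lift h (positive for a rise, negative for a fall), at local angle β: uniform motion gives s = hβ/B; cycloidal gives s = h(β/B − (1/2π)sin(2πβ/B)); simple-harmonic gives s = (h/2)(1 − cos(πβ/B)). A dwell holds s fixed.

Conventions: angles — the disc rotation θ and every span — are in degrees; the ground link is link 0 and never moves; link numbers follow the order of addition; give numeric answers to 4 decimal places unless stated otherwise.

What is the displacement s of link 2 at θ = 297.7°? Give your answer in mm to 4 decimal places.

seg 1 [0°–59.2°] dwell: s stays 0.0000
seg 2 [59.2°–118.8°] uniform, h=30: full span → s += 30 → s = 30.0000
seg 3 [118.8°–302.9°] cycloidal, h=-30: θ=297.7° here. β=178.9, B=184.1. -30·(0.9718 − sin(2π·0.9718)/(2π)) = -29.9956 → s = 0.0044

0.0044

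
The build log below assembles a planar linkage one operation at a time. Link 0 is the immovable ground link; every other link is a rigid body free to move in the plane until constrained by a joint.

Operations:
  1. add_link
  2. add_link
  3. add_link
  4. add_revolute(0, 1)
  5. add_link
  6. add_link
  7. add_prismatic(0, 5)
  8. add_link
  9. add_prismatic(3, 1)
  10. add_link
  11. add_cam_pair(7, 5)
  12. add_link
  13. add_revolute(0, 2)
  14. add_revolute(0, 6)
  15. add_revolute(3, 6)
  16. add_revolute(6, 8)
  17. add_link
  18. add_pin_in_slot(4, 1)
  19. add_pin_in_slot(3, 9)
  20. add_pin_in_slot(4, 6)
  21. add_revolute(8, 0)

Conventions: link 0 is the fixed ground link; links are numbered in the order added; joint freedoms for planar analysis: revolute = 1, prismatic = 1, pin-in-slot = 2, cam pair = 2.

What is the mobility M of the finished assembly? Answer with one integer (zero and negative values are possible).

link 0 = ground. State L|J1|J2 = 1|0|0
+link1  2|0|0
+link2  3|0|0
+link3  4|0|0
R(0,1) f=1→J1  4|1|0
+link4  5|1|0
+link5  6|1|0
P(0,5) f=1→J1  6|2|0
+link6  7|2|0
P(3,1) f=1→J1  7|3|0
+link7  8|3|0
C(7,5) f=2→J2  8|3|1
+link8  9|3|1
R(0,2) f=1→J1  9|4|1
R(0,6) f=1→J1  9|5|1
R(3,6) f=1→J1  9|6|1
R(6,8) f=1→J1  9|7|1
+link9  10|7|1
PS(4,1) f=2→J2  10|7|2
PS(3,9) f=2→J2  10|7|3
PS(4,6) f=2→J2  10|7|4
R(8,0) f=1→J1  10|8|4
M = 3(10−1)−2·8−4 = 27−16−4 = 7

M = 7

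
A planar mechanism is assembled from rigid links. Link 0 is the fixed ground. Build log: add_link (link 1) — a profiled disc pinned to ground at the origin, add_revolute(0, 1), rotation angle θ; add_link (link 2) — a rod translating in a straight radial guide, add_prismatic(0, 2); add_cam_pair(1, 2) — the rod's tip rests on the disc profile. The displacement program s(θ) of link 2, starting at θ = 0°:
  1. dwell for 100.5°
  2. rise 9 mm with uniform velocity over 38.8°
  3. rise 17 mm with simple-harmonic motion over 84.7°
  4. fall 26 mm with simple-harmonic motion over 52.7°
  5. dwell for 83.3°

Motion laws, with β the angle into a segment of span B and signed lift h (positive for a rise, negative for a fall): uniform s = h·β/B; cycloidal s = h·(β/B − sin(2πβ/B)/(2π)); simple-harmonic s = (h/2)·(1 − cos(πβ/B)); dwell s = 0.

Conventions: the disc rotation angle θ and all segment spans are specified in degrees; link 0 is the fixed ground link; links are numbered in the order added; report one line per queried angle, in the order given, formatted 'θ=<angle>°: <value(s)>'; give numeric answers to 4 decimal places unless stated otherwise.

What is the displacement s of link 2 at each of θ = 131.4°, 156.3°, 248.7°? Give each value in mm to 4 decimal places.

seg 1 [0°–100.5°] dwell: s stays 0.0000
seg 2 [100.5°–139.3°] uniform, h=9: θ=131.4° here. β=30.9, B=38.8. 9·30.9/38.8 = 7.1675 → s = 7.1675
seg 2 [100.5°–139.3°] uniform, h=9: full span → s += 9 → s = 9.0000
seg 3 [139.3°–224°] simple-harmonic, h=17: θ=156.3° here. β=17, B=84.7. 17/2·(1 − cos(π·0.2007)) = 1.6345 → s = 10.6345
seg 3 [139.3°–224°] simple-harmonic, h=17: full span → s += 17 → s = 26.0000
seg 4 [224°–276.7°] simple-harmonic, h=-26: θ=248.7° here. β=24.7, B=52.7. -26/2·(1 − cos(π·0.4687)) = -11.7234 → s = 14.2766

θ=131.4°: 7.1675
θ=156.3°: 10.6345
θ=248.7°: 14.2766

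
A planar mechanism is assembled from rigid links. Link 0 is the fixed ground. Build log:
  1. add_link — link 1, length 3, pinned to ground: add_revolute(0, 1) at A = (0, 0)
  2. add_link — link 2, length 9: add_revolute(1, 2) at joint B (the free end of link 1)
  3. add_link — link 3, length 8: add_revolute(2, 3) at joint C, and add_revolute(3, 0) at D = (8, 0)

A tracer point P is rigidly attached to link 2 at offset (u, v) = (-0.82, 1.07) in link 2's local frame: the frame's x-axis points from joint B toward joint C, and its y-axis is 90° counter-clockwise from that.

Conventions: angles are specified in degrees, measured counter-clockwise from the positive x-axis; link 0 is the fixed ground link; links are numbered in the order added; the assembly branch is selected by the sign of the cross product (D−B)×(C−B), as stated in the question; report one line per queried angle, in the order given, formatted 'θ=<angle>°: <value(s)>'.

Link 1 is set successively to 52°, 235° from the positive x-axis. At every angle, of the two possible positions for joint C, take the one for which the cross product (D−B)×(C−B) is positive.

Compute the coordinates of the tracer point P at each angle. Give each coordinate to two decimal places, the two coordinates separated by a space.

A=(0,0), D=(8.00,0)
θ=52°: B = A + 3.00·(cos52°, sin52°) = (1.8470, 2.3640)
θ=52°: |BD| = 6.5915
θ=52°: circle(B,9.00) ∩ circle(D,8.00): a=4.5853, h=7.7444
θ=52°:   candidates: C₊=(8.9047,7.9487) cross=51.047; C₋=(3.3497,-6.5096) cross=-51.047
θ=52°:   branch + wants cross > 0 → take C=(8.9047,7.9487) (cross=51.047)
θ=52°: ex = (C−B)/|BC| = (0.7842,0.6205); ey = (-0.6205,0.7842)
θ=52°: P = B + -0.82·ex + 1.07·ey = (0.5400,2.6943)
θ=235°: B = A + 3.00·(cos235°, sin235°) = (-1.7207, -2.4575)
θ=235°: |BD| = 10.0265
θ=235°: circle(B,9.00) ∩ circle(D,8.00): a=5.8610, h=6.8300
θ=235°:   candidates: C₊=(2.2875,5.6007) cross=68.481; C₋=(5.6355,-7.6426) cross=-68.481
θ=235°:   branch + wants cross > 0 → take C=(2.2875,5.6007) (cross=68.481)
θ=235°: ex = (C−B)/|BC| = (0.4454,0.8954); ey = (-0.8954,0.4454)
θ=235°: P = B + -0.82·ex + 1.07·ey = (-3.0440,-2.7151)

θ=52°: 0.54 2.69
θ=235°: -3.04 -2.72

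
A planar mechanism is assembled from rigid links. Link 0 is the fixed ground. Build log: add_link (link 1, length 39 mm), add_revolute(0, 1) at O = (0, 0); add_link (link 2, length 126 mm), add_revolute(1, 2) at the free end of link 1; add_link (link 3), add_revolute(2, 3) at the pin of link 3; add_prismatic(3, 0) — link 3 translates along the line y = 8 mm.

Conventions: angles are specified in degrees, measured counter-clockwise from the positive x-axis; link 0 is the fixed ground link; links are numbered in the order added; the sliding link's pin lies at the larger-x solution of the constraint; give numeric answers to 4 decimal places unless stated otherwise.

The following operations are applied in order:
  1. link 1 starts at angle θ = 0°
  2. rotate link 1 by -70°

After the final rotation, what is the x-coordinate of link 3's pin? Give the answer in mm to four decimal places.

geometry: r = 39 mm, L = 126 mm, e = 8 mm; θ starts at 0°
rotate link 1 by -70°: θ ← 0° -70° = -70°
crank pin P = (r cos θ, r sin θ) = (13.338786, -36.648012)
h = r sin θ − e = -36.648012 − 8 = -44.648012
x = r cos θ + √(L² − h²) = 13.338786 + 117.824255 = 131.163040

131.1630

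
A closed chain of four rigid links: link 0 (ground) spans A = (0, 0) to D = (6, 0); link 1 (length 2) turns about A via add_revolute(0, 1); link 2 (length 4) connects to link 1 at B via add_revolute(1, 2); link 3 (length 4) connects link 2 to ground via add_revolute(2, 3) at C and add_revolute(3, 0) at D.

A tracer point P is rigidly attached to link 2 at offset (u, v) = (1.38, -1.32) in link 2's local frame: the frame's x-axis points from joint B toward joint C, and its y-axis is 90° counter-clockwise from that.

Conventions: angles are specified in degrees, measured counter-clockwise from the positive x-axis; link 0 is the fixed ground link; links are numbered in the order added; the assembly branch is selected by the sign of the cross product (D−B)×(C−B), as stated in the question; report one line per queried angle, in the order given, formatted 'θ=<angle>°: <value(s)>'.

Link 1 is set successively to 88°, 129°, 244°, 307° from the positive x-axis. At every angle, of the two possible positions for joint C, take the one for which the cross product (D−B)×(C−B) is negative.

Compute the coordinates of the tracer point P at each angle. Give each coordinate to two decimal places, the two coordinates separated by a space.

A=(0,0), D=(6.00,0)
θ=88°: B = A + 2.00·(cos88°, sin88°) = (0.0698, 1.9988)
θ=88°: |BD| = 6.2580
θ=88°: circle(B,4.00) ∩ circle(D,4.00): a=3.1290, h=2.4919
θ=88°:   candidates: C₊=(3.8308,3.3607) cross=15.594; C₋=(2.2390,-1.3620) cross=-15.594
θ=88°:   branch - wants cross < 0 → take C=(2.2390,-1.3620) (cross=-15.594)
θ=88°: ex = (C−B)/|BC| = (0.5423,-0.8402); ey = (0.8402,0.5423)
θ=88°: P = B + 1.38·ex + -1.32·ey = (-0.2909,0.1235)
θ=129°: B = A + 2.00·(cos129°, sin129°) = (-1.2586, 1.5543)
θ=129°: |BD| = 7.4232
θ=129°: circle(B,4.00) ∩ circle(D,4.00): a=3.7116, h=1.4913
θ=129°:   candidates: C₊=(2.6829,2.2354) cross=11.070; C₋=(2.0584,-0.6811) cross=-11.070
θ=129°:   branch - wants cross < 0 → take C=(2.0584,-0.6811) (cross=-11.070)
θ=129°: ex = (C−B)/|BC| = (0.8293,-0.5589); ey = (0.5589,0.8293)
θ=129°: P = B + 1.38·ex + -1.32·ey = (-0.8519,-0.3116)
θ=244°: B = A + 2.00·(cos244°, sin244°) = (-0.8767, -1.7976)
θ=244°: |BD| = 7.1078
θ=244°: circle(B,4.00) ∩ circle(D,4.00): a=3.5539, h=1.8357
θ=244°:   candidates: C₊=(2.0974,0.8772) cross=13.048; C₋=(3.0259,-2.6748) cross=-13.048
θ=244°:   branch - wants cross < 0 → take C=(3.0259,-2.6748) (cross=-13.048)
θ=244°: ex = (C−B)/|BC| = (0.9757,-0.2193); ey = (0.2193,0.9757)
θ=244°: P = B + 1.38·ex + -1.32·ey = (0.1802,-3.3881)
θ=307°: B = A + 2.00·(cos307°, sin307°) = (1.2036, -1.5973)
θ=307°: |BD| = 5.0553
θ=307°: circle(B,4.00) ∩ circle(D,4.00): a=2.5277, h=3.1001
θ=307°:   candidates: C₊=(2.6223,2.1427) cross=15.672; C₋=(4.5813,-3.7400) cross=-15.672
θ=307°:   branch - wants cross < 0 → take C=(4.5813,-3.7400) (cross=-15.672)
θ=307°: ex = (C−B)/|BC| = (0.8444,-0.5357); ey = (0.5357,0.8444)
θ=307°: P = B + 1.38·ex + -1.32·ey = (1.6618,-3.4511)

θ=88°: -0.29 0.12
θ=129°: -0.85 -0.31
θ=244°: 0.18 -3.39
θ=307°: 1.66 -3.45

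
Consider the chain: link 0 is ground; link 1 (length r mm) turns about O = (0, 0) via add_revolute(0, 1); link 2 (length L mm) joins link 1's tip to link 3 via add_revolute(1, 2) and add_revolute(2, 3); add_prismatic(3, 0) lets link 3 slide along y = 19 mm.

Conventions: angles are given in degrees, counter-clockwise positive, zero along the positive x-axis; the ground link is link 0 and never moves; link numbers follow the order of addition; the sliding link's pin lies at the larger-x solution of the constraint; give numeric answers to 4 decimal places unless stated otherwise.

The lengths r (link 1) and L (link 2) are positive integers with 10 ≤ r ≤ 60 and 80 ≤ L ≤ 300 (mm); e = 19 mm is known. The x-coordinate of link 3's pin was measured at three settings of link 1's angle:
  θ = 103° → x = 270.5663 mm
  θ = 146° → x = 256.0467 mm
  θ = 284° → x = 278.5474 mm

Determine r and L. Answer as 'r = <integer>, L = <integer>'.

constraint per measurement: (x − r cos θ)² + (r sin θ − e)² = L²
subtracting the θ₁ and θ₂ equations cancels the r² and L² terms:
r = (x₁² − x₂²) / (2[(x₁cos θ₁ + e sin θ₁) − (x₂cos θ₂ + e sin θ₂)]) = 23.9999 → r = 24
L² = (x₁ − r cos θ₁)² + (r sin θ₁ − e)² = 76175.9776 → L = 276.0000 → L = 276
check at θ₃=284°: x = 278.5474 (printed 278.5474) ✓

r = 24, L = 276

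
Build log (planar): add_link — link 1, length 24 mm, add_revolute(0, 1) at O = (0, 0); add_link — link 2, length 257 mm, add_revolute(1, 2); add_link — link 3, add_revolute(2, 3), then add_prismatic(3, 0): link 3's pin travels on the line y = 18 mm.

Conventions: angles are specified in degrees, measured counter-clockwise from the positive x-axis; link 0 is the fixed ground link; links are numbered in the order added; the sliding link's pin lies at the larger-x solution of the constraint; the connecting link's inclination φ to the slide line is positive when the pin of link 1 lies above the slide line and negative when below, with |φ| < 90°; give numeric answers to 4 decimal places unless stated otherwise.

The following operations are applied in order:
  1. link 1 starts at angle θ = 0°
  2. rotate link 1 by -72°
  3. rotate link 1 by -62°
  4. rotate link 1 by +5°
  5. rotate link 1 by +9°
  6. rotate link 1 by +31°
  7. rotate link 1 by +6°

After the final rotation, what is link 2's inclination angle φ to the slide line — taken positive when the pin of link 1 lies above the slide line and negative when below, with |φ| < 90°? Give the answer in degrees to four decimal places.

geometry: r = 24 mm, L = 257 mm, e = 18 mm; θ starts at 0°
rotate link 1 by -72°: θ ← 0° -72° = -72°
rotate link 1 by -62°: θ ← -72° -62° = -134°
rotate link 1 by +5°: θ ← -134° +5° = -129°
rotate link 1 by +9°: θ ← -129° +9° = -120°
rotate link 1 by +31°: θ ← -120° +31° = -89°
rotate link 1 by +6°: θ ← -89° +6° = -83°
h = r sin θ − e = -23.821108 − 18 = -41.821108
sin φ = h / L = -41.821108 / 257 = -0.16272805
φ = arcsin(-0.16272805) = -9.365277°

-9.3653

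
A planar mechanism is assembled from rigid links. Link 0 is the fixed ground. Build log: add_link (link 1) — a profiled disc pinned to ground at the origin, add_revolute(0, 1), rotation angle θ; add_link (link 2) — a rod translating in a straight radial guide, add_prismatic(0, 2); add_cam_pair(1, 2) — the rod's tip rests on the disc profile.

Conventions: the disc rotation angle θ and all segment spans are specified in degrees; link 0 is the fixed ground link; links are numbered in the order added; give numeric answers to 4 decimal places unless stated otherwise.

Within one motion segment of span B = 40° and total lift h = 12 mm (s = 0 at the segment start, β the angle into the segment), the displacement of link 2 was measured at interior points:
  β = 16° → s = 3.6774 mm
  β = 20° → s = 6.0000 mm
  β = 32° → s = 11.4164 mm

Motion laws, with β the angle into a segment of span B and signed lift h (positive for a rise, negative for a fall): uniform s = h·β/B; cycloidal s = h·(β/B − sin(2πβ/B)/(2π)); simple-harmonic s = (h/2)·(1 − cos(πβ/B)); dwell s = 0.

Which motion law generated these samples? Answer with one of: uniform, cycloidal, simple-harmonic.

candidates at β/B = r: uniform s = h·r (linear in β); cycloidal s = h·(r − sin(2πr)/(2π)); simple-harmonic s = (h/2)(1 − cos(πr))
β=16°: printed 3.6774 | uniform 4.8000, cycloidal 3.6774, simple-harmonic 4.1459
β=20°: printed 6.0000 | uniform 6.0000, cycloidal 6.0000, simple-harmonic 6.0000
β=32°: printed 11.4164 | uniform 9.6000, cycloidal 11.4164, simple-harmonic 10.8541
only one law matches every sample → cycloidal

cycloidal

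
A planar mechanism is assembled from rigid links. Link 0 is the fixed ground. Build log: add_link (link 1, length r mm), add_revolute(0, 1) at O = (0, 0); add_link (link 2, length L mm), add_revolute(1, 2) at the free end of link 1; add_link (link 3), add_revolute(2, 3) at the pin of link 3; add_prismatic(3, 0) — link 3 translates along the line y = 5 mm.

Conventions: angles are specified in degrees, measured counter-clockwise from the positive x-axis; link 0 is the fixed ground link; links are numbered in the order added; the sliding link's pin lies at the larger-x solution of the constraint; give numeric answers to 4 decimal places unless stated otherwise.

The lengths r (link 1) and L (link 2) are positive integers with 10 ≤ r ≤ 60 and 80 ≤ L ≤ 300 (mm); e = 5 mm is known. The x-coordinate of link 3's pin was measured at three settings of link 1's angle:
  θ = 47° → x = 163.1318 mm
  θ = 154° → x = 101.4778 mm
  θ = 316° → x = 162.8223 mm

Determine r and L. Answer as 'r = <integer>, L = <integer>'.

constraint per measurement: (x − r cos θ)² + (r sin θ − e)² = L²
subtracting the θ₁ and θ₂ equations cancels the r² and L² terms:
r = (x₁² − x₂²) / (2[(x₁cos θ₁ + e sin θ₁) − (x₂cos θ₂ + e sin θ₂)]) = 40.0000 → r = 40
L² = (x₁ − r cos θ₁)² + (r sin θ₁ − e)² = 19043.9931 → L = 138.0000 → L = 138
check at θ₃=316°: x = 162.8223 (printed 162.8223) ✓

r = 40, L = 138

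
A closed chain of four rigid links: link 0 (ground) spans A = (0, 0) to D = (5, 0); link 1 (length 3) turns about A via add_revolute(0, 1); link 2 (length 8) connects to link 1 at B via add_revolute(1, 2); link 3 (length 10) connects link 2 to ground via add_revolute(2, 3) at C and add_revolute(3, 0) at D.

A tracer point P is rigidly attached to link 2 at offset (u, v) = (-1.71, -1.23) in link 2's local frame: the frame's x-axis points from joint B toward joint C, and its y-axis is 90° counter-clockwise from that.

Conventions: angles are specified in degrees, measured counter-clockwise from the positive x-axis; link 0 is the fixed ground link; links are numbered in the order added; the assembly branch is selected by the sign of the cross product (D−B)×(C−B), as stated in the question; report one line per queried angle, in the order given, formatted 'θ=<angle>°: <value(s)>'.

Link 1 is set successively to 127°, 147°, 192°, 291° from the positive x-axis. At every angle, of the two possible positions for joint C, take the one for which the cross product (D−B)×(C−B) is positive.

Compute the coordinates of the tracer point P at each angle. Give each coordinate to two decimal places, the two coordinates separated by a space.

A=(0,0), D=(5.00,0)
θ=127°: B = A + 3.00·(cos127°, sin127°) = (-1.8054, 2.3959)
θ=127°: |BD| = 7.2149
θ=127°: circle(B,8.00) ∩ circle(D,10.00): a=1.1126, h=7.9223
θ=127°:   candidates: C₊=(1.8748,9.4991) cross=57.158; C₋=(-3.3868,-5.4462) cross=-57.158
θ=127°:   branch + wants cross > 0 → take C=(1.8748,9.4991) (cross=57.158)
θ=127°: ex = (C−B)/|BC| = (0.4600,0.8879); ey = (-0.8879,0.4600)
θ=127°: P = B + -1.71·ex + -1.23·ey = (-1.5000,0.3118)
θ=147°: B = A + 3.00·(cos147°, sin147°) = (-2.5160, 1.6339)
θ=147°: |BD| = 7.6916
θ=147°: circle(B,8.00) ∩ circle(D,10.00): a=1.5056, h=7.8571
θ=147°:   candidates: C₊=(0.6243,8.9918) cross=60.433; C₋=(-2.7139,-6.3636) cross=-60.433
θ=147°:   branch + wants cross > 0 → take C=(0.6243,8.9918) (cross=60.433)
θ=147°: ex = (C−B)/|BC| = (0.3925,0.9197); ey = (-0.9197,0.3925)
θ=147°: P = B + -1.71·ex + -1.23·ey = (-2.0560,-0.4217)
θ=192°: B = A + 3.00·(cos192°, sin192°) = (-2.9344, -0.6237)
θ=192°: |BD| = 7.9589
θ=192°: circle(B,8.00) ∩ circle(D,10.00): a=1.7178, h=7.8134
θ=192°:   candidates: C₊=(-1.8342,7.3002) cross=62.186; C₋=(-0.6095,-8.2785) cross=-62.186
θ=192°:   branch + wants cross > 0 → take C=(-1.8342,7.3002) (cross=62.186)
θ=192°: ex = (C−B)/|BC| = (0.1375,0.9905); ey = (-0.9905,0.1375)
θ=192°: P = B + -1.71·ex + -1.23·ey = (-1.9513,-2.4866)
θ=291°: B = A + 3.00·(cos291°, sin291°) = (1.0751, -2.8007)
θ=291°: |BD| = 4.8217
θ=291°: circle(B,8.00) ∩ circle(D,10.00): a=-1.3223, h=7.8900
θ=291°:   candidates: C₊=(-4.5842,2.8537) cross=38.043; C₋=(4.5818,-9.9912) cross=-38.043
θ=291°:   branch + wants cross > 0 → take C=(-4.5842,2.8537) (cross=38.043)
θ=291°: ex = (C−B)/|BC| = (-0.7074,0.7068); ey = (-0.7068,-0.7074)
θ=291°: P = B + -1.71·ex + -1.23·ey = (3.1541,-3.1393)

θ=127°: -1.50 0.31
θ=147°: -2.06 -0.42
θ=192°: -1.95 -2.49
θ=291°: 3.15 -3.14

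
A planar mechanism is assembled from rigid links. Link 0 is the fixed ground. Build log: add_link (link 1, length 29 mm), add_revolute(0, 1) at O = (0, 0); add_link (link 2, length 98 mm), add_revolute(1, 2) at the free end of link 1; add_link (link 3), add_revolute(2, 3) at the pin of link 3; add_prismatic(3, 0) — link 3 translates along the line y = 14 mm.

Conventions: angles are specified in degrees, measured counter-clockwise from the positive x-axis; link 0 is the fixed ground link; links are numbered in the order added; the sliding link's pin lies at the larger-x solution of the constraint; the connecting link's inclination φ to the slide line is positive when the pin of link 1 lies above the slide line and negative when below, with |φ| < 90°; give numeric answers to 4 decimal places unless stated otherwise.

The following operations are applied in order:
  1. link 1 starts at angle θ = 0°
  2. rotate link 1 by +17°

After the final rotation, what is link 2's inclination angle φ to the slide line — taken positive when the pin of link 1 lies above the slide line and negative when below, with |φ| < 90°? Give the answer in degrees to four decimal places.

geometry: r = 29 mm, L = 98 mm, e = 14 mm; θ starts at 0°
rotate link 1 by +17°: θ ← 0° +17° = 17°
h = r sin θ − e = 8.478779 − 14 = -5.521221
sin φ = h / L = -5.521221 / 98 = -0.05633899
φ = arcsin(-0.05633899) = -3.229696°

-3.2297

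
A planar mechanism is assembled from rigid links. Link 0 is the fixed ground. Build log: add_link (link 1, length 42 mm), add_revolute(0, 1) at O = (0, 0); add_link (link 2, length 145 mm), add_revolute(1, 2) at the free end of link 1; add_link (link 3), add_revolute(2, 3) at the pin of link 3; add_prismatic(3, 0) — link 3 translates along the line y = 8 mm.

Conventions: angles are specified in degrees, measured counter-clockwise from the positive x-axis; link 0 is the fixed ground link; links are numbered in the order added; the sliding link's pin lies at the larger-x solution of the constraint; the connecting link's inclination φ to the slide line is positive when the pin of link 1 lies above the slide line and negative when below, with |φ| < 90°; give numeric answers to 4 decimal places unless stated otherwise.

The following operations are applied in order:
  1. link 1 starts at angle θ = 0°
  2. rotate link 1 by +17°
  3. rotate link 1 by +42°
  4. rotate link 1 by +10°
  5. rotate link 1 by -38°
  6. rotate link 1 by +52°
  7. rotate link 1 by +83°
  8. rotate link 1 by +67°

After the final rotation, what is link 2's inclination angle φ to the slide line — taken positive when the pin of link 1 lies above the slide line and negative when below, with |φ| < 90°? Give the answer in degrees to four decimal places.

geometry: r = 42 mm, L = 145 mm, e = 8 mm; θ starts at 0°
rotate link 1 by +17°: θ ← 0° +17° = 17°
rotate link 1 by +42°: θ ← 17° +42° = 59°
rotate link 1 by +10°: θ ← 59° +10° = 69°
rotate link 1 by -38°: θ ← 69° -38° = 31°
rotate link 1 by +52°: θ ← 31° +52° = 83°
rotate link 1 by +83°: θ ← 83° +83° = 166°
rotate link 1 by +67°: θ ← 166° +67° = 233°
h = r sin θ − e = -33.542691 − 8 = -41.542691
sin φ = h / L = -41.542691 / 145 = -0.28650132
φ = arcsin(-0.28650132) = -16.648611°

-16.6486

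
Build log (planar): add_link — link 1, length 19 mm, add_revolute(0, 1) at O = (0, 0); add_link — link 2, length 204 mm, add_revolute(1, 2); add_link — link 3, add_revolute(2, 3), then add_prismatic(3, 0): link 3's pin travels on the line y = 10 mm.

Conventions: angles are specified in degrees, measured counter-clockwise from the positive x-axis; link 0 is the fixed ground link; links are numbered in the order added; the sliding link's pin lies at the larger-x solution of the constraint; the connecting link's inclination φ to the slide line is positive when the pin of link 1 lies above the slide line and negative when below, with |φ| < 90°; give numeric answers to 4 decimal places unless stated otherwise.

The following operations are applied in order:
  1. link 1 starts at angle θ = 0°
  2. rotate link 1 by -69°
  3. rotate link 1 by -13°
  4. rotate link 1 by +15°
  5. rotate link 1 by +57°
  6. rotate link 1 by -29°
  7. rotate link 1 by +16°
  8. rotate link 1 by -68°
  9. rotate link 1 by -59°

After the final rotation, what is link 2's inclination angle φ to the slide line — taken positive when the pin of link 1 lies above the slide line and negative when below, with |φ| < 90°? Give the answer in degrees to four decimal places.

geometry: r = 19 mm, L = 204 mm, e = 10 mm; θ starts at 0°
rotate link 1 by -69°: θ ← 0° -69° = -69°
rotate link 1 by -13°: θ ← -69° -13° = -82°
rotate link 1 by +15°: θ ← -82° +15° = -67°
rotate link 1 by +57°: θ ← -67° +57° = -10°
rotate link 1 by -29°: θ ← -10° -29° = -39°
rotate link 1 by +16°: θ ← -39° +16° = -23°
rotate link 1 by -68°: θ ← -23° -68° = -91°
rotate link 1 by -59°: θ ← -91° -59° = -150°
h = r sin θ − e = -9.500000 − 10 = -19.500000
sin φ = h / L = -19.500000 / 204 = -0.09558824
φ = arcsin(-0.09558824) = -5.485177°

-5.4852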